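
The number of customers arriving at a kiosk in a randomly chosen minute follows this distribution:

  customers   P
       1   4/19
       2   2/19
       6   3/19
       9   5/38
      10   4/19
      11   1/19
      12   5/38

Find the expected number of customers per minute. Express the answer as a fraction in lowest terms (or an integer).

259/38

E[X] = (4/19)·1 + (2/19)·2 + (3/19)·6 + (5/38)·9 + (4/19)·10 + (1/19)·11 + (5/38)·12
     = 259/38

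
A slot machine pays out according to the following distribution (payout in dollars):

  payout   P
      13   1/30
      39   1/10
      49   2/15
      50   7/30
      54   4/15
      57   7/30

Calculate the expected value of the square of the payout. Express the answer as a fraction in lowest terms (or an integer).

E[X²] = (1/30)·169 + (1/10)·1521 + (2/15)·2401 + (7/30)·2500 + (4/15)·2916 + (7/30)·3249
     = 25969/10

25969/10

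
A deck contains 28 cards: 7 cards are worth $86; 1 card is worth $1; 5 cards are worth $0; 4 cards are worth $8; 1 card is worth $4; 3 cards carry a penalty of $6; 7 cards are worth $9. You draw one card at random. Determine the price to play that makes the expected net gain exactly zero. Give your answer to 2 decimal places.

E[payout] = (7/28)·86 + (1/28)·1 + (5/28)·0 + (4/28)·8 + (1/28)·4 + (3/28)·(-6) + (7/28)·9 = 171/7
Fair fee = E[payout] = 171/7 ≈ $24.43

$24.43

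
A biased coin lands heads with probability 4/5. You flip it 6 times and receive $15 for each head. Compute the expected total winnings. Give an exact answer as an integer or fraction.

E[#heads] = 6·4/5 = 24/5 (linearity over flips).
E[winnings] = 15·24/5 = 72.

$72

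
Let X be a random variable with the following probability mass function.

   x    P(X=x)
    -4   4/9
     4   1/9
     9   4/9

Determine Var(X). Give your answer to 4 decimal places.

37.7778

E[X] = (4/9)·(-4) + (1/9)·4 + (4/9)·9 = 8/3
E[X²] = (4/9)·16 + (1/9)·16 + (4/9)·81 = 404/9
Var(X) = 404/9 − (8/3)² = 340/9 ≈ 37.7778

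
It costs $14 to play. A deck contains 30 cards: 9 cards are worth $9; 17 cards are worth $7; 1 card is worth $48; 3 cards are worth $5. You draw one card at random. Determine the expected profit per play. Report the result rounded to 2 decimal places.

E[payout] = (9/30)·9 + (17/30)·7 + (1/30)·48 + (3/30)·5 = 263/30
Expected profit = 263/30 − 14 = -157/30 ≈ -$5.23

-$5.23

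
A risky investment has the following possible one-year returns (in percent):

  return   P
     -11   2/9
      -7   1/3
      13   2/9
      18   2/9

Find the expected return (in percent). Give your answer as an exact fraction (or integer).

19/9

E[X] = (2/9)·(-11) + (1/3)·(-7) + (2/9)·13 + (2/9)·18
     = 19/9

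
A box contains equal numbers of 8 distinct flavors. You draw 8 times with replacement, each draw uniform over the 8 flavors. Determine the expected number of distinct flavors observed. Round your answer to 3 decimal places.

Let Xⱼ=1 if type j appears at least once. P(Xⱼ=1) = 1 − ((8−1)/8)^8 = 11012415/16777216.
E[#distinct] = 8·11012415/16777216 = 11012415/2097152.
≈ 5.251

5.251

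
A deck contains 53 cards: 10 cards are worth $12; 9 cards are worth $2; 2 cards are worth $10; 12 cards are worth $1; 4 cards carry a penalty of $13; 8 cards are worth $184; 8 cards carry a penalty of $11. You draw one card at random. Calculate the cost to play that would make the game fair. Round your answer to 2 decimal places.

$28.34

E[payout] = (10/53)·12 + (9/53)·2 + (2/53)·10 + (12/53)·1 + (4/53)·(-13) + (8/53)·184 + (8/53)·(-11) = 1502/53
Fair fee = E[payout] = 1502/53 ≈ $28.34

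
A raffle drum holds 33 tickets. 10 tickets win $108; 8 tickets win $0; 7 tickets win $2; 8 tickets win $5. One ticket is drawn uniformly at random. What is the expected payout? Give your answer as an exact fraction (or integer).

378/11 dollars

E[payout] = (10/33)·108 + (8/33)·0 + (7/33)·2 + (8/33)·5 = 378/11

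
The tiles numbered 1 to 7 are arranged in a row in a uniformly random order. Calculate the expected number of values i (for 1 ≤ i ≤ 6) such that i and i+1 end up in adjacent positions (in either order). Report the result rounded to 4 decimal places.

1.7143

For each i ∈ {1,…,6}, let Xᵢ = 1 if i and i+1 are adjacent. P(Xᵢ=1) = 2·(7−1)!/7! = 2/7.
By linearity, E[ΣXᵢ] = (6)·(2/7) = 12/7.
≈ 1.7143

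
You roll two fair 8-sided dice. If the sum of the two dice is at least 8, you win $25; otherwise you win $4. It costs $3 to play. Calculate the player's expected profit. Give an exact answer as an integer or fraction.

967/64 dollars

E[payout] = (21/64)·4 + (43/64)·25 = 1159/64
Expected profit = 1159/64 − 3 = 967/64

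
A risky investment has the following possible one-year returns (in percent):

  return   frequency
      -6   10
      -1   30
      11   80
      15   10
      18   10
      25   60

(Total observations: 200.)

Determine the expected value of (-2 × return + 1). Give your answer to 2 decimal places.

Total = 200, so P(return=-6) = 10/200, etc.
E[-2x+1] = (1/20)·13 + (3/20)·3 + (2/5)·(-21) + (1/20)·(-29) + (1/20)·(-35) + (3/10)·(-49)
     = -126/5 ≈ -25.20

-25.20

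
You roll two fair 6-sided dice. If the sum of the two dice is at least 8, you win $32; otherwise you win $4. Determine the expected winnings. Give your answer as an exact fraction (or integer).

47/3 dollars

E[payout] = (7/12)·4 + (5/12)·32 = 47/3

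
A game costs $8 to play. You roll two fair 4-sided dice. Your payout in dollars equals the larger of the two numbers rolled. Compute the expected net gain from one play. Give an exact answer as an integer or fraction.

-39/8 dollars

Distribution of the larger of the two numbers rolled: 1 w.p. 1/16, 2 w.p. 3/16, 3 w.p. 5/16, 4 w.p. 7/16
E[payout] = (1/16)·1 + (3/16)·2 + (5/16)·3 + (7/16)·4 = 25/8
Expected profit = 25/8 − 8 = -39/8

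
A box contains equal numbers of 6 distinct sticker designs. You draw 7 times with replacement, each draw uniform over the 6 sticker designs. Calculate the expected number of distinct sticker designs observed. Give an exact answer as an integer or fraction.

201811/46656

Let Xⱼ=1 if type j appears at least once. P(Xⱼ=1) = 1 − ((6−1)/6)^7 = 201811/279936.
E[#distinct] = 6·201811/279936 = 201811/46656.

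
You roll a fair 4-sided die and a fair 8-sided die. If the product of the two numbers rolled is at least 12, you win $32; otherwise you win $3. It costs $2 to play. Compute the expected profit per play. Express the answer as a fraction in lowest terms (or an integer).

219/16 dollars

E[payout] = (9/16)·3 + (7/16)·32 = 251/16
Expected profit = 251/16 − 2 = 219/16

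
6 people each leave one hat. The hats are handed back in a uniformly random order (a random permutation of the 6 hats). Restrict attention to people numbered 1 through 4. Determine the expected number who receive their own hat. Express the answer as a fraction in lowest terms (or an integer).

2/3

Let Xᵢ = 1 if person i gets their own hat. For each i, P(Xᵢ=1) = 1/6.
By linearity of expectation, E[X₁+…+X_4] = 4·(1/6) = 2/3.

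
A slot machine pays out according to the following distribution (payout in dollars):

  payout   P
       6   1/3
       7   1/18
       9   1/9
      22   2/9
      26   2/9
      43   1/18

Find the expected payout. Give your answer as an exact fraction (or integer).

148/9 dollars

E[X] = (1/3)·6 + (1/18)·7 + (1/9)·9 + (2/9)·22 + (2/9)·26 + (1/18)·43
     = 148/9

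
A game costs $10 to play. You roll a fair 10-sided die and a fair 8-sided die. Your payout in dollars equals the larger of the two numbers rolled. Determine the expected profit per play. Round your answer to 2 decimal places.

Distribution of the larger of the two numbers rolled: 1 w.p. 1/80, 2 w.p. 3/80, 3 w.p. 1/16, 4 w.p. 7/80, 5 w.p. 9/80, 6 w.p. 11/80, …
E[payout] = (1/80)·1 + (3/80)·2 + (1/16)·3 + (7/80)·4 + (9/80)·5 + (11/80)·6 + (13/80)·7 + (3/16)·8 + (1/10)·9 + (1/10)·10 = 131/20
Expected profit = 131/20 − 10 = -69/20 ≈ -$3.45

-$3.45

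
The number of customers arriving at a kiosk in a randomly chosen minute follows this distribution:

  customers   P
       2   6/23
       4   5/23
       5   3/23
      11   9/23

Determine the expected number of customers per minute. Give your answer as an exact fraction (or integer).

E[X] = (6/23)·2 + (5/23)·4 + (3/23)·5 + (9/23)·11
     = 146/23

146/23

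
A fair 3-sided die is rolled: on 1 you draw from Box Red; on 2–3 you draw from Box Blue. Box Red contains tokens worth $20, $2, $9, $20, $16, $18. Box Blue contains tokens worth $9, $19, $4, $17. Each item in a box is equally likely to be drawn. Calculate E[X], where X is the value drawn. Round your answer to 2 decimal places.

$12.89

E[X | Box Red] = (20 + 2 + 9 + 20 + 16 + 18)/6 = 85/6
E[X | Box Blue] = (9 + 19 + 4 + 17)/4 = 49/4
E[X] = (1/3)·85/6 + (2/3)·49/4 = 116/9 ≈ 12.89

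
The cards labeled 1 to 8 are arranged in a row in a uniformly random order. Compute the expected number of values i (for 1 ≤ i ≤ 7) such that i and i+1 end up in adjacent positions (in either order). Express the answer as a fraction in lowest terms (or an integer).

7/4

For each i ∈ {1,…,7}, let Xᵢ = 1 if i and i+1 are adjacent. P(Xᵢ=1) = 2·(8−1)!/8! = 2/8.
By linearity, E[ΣXᵢ] = (7)·(2/8) = 7/4.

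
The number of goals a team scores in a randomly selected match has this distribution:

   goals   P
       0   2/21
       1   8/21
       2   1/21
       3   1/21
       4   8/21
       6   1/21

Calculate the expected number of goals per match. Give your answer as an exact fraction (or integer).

17/7

E[X] = (2/21)·0 + (8/21)·1 + (1/21)·2 + (1/21)·3 + (8/21)·4 + (1/21)·6
     = 17/7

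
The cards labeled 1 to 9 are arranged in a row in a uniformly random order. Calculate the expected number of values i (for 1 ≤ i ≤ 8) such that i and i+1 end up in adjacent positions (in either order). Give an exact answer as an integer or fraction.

For each i ∈ {1,…,8}, let Xᵢ = 1 if i and i+1 are adjacent. P(Xᵢ=1) = 2·(9−1)!/9! = 2/9.
By linearity, E[ΣXᵢ] = (8)·(2/9) = 16/9.

16/9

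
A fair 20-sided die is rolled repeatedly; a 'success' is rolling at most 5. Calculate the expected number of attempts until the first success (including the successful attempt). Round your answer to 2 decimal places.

4.00

For a geometric distribution, E[trials] = 1/p = 1/(1/4) = 4.
≈ 4.00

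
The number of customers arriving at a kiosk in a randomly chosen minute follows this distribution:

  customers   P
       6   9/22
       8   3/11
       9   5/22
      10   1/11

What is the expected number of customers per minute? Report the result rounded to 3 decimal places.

E[X] = (9/22)·6 + (3/11)·8 + (5/22)·9 + (1/11)·10
     = 167/22 ≈ 7.591

7.591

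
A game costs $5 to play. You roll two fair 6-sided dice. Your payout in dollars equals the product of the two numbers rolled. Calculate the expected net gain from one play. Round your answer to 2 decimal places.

$7.25

Distribution of the product of the two numbers rolled: 1 w.p. 1/36, 2 w.p. 1/18, 3 w.p. 1/18, 4 w.p. 1/12, 5 w.p. 1/18, 6 w.p. 1/9, …
E[payout] = (1/36)·1 + (1/18)·2 + (1/18)·3 + (1/12)·4 + (1/18)·5 + (1/9)·6 + (1/18)·8 + (1/36)·9 + (1/18)·10 + (1/9)·12 + (1/18)·15 + (1/36)·16 + (1/18)·18 + (1/18)·20 + (1/18)·24 + (1/36)·25 + (1/18)·30 + (1/36)·36 = 49/4
Expected profit = 49/4 − 5 = 29/4 ≈ $7.25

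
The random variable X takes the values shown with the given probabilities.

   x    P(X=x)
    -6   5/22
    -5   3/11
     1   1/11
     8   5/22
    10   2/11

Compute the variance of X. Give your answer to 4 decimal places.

46.8182

E[X] = (5/22)·(-6) + (3/11)·(-5) + (1/11)·1 + (5/22)·8 + (2/11)·10 = 1
E[X²] = (5/22)·36 + (3/11)·25 + (1/11)·1 + (5/22)·64 + (2/11)·100 = 526/11
Var(X) = 526/11 − (1)² = 515/11 ≈ 46.8182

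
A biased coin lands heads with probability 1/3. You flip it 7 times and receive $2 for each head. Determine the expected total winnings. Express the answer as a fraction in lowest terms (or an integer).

14/3 dollars

E[#heads] = 7·1/3 = 7/3 (linearity over flips).
E[winnings] = 2·7/3 = 14/3.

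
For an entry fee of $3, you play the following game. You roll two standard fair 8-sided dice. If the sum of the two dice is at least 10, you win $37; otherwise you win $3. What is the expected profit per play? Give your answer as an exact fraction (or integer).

E[payout] = (9/16)·3 + (7/16)·37 = 143/8
Expected profit = 143/8 − 3 = 119/8

119/8 dollars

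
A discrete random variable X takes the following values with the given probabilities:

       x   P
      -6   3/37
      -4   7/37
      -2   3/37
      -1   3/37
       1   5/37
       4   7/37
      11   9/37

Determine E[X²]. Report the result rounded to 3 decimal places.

E[X²] = (3/37)·36 + (7/37)·16 + (3/37)·4 + (3/37)·1 + (5/37)·1 + (7/37)·16 + (9/37)·121
     = 1441/37 ≈ 38.946

38.946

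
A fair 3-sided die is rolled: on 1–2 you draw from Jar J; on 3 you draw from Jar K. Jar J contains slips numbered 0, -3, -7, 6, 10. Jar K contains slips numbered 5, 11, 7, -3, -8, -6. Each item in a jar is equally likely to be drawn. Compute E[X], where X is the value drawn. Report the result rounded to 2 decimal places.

1.13

E[X | Jar J] = (0 − 3 − 7 + 6 + 10)/5 = 6/5
E[X | Jar K] = (5 + 11 + 7 − 3 − 8 − 6)/6 = 1
E[X] = (2/3)·6/5 + (1/3)·1 = 17/15 ≈ 1.13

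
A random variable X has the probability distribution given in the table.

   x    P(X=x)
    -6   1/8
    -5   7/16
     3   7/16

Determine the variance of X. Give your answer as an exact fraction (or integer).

1071/64

E[X] = (1/8)·(-6) + (7/16)·(-5) + (7/16)·3 = -13/8
E[X²] = (1/8)·36 + (7/16)·25 + (7/16)·9 = 155/8
Var(X) = 155/8 − (-13/8)² = 1071/64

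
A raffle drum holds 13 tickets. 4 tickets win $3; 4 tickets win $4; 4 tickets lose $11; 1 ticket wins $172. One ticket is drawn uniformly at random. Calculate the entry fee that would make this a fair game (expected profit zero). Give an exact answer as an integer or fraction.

$12

E[payout] = (4/13)·3 + (4/13)·4 + (4/13)·(-11) + (1/13)·172 = 12
Fair fee = E[payout] = 12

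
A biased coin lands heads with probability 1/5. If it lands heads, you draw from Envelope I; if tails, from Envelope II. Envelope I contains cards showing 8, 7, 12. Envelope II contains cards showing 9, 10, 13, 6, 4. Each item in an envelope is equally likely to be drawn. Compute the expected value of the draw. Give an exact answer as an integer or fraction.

E[X | Envelope I] = (8 + 7 + 12)/3 = 9
E[X | Envelope II] = (9 + 10 + 13 + 6 + 4)/5 = 42/5
E[X] = (1/5)·9 + (4/5)·42/5 = 213/25

213/25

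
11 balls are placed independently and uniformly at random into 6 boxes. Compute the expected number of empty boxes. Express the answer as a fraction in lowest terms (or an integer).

48828125/60466176

Let Xⱼ=1 if box j is empty. P(Xⱼ=1) = ((6-1)/6)^11 = 48828125/362797056.
By linearity, E[#empty] = 6·48828125/362797056 = 48828125/60466176.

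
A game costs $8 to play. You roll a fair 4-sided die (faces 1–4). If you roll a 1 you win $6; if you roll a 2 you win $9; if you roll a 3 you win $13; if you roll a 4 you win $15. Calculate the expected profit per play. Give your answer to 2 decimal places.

E[payout] = (1/4)·6 + (1/4)·9 + (1/4)·13 + (1/4)·15 = 43/4
Expected profit = 43/4 − 8 = 11/4 ≈ $2.75

$2.75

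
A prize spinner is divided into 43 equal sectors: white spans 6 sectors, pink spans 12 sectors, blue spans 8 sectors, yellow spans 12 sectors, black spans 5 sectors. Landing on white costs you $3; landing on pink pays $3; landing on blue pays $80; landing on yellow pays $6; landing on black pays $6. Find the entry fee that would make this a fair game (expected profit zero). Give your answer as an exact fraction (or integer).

E[payout] = (6/43)·(-3) + (12/43)·3 + (8/43)·80 + (12/43)·6 + (5/43)·6 = 760/43
Fair fee = E[payout] = 760/43

760/43 dollars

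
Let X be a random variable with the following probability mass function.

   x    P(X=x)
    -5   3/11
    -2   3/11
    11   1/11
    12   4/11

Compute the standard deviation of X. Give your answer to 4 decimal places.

7.7032

E[X] = 38/11, E[X²] = 784/11
Var(X) = E[X²] − (E[X])² = 784/11 − 1444/121 = 7180/121
SD(X) = √(7180/121) ≈ 7.7032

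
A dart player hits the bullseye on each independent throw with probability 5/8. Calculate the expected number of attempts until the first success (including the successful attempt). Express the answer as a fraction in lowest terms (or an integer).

8/5

For a geometric distribution, E[trials] = 1/p = 1/(5/8) = 8/5.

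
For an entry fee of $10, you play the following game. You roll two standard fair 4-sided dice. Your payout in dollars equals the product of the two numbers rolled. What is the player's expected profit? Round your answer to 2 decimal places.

-$3.75

Distribution of the product of the two numbers rolled: 1 w.p. 1/16, 2 w.p. 1/8, 3 w.p. 1/8, 4 w.p. 3/16, 6 w.p. 1/8, 8 w.p. 1/8, …
E[payout] = (1/16)·1 + (1/8)·2 + (1/8)·3 + (3/16)·4 + (1/8)·6 + (1/8)·8 + (1/16)·9 + (1/8)·12 + (1/16)·16 = 25/4
Expected profit = 25/4 − 10 = -15/4 ≈ -$3.75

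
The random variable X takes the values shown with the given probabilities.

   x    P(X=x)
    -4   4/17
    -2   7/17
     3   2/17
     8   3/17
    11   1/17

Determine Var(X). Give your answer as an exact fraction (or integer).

7070/289

E[X] = (4/17)·(-4) + (7/17)·(-2) + (2/17)·3 + (3/17)·8 + (1/17)·11 = 11/17
E[X²] = (4/17)·16 + (7/17)·4 + (2/17)·9 + (3/17)·64 + (1/17)·121 = 423/17
Var(X) = 423/17 − (11/17)² = 7070/289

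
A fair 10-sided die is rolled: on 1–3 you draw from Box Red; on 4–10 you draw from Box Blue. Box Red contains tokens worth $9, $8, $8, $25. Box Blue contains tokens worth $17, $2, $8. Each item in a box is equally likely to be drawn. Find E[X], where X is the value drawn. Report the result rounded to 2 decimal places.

E[X | Box Red] = (9 + 8 + 8 + 25)/4 = 25/2
E[X | Box Blue] = (17 + 2 + 8)/3 = 9
E[X] = (3/10)·25/2 + (7/10)·9 = 201/20 ≈ 10.05

$10.05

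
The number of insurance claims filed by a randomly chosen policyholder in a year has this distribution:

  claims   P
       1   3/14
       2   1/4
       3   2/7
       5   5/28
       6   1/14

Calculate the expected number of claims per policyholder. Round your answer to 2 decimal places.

E[X] = (3/14)·1 + (1/4)·2 + (2/7)·3 + (5/28)·5 + (1/14)·6
     = 81/28 ≈ 2.89

2.89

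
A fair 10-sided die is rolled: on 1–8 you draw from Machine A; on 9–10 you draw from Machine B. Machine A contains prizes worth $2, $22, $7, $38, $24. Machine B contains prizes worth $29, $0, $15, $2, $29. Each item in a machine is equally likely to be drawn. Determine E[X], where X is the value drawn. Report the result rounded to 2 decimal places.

$17.88

E[X | Machine A] = (2 + 22 + 7 + 38 + 24)/5 = 93/5
E[X | Machine B] = (29 + 0 + 15 + 2 + 29)/5 = 15
E[X] = (4/5)·93/5 + (1/5)·15 = 447/25 ≈ 17.88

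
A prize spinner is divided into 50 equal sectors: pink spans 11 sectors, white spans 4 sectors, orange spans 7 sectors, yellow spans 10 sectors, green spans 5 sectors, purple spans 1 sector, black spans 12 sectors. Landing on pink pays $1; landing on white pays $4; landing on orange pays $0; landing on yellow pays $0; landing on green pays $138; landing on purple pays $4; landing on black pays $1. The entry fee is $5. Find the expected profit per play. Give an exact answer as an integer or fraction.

E[payout] = (11/50)·1 + (4/50)·4 + (7/50)·0 + (10/50)·0 + (5/50)·138 + (1/50)·4 + (12/50)·1 = 733/50
Expected profit = 733/50 − 5 = 483/50

483/50 dollars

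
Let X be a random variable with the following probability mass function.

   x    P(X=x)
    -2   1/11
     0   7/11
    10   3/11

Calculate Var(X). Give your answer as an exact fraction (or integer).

2560/121

E[X] = (1/11)·(-2) + (7/11)·0 + (3/11)·10 = 28/11
E[X²] = (1/11)·4 + (7/11)·0 + (3/11)·100 = 304/11
Var(X) = 304/11 − (28/11)² = 2560/121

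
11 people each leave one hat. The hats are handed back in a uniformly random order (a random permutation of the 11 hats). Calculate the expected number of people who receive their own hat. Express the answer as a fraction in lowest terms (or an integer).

Let Xᵢ = 1 if person i gets their own hat. For each i, P(Xᵢ=1) = 1/11.
By linearity of expectation, E[X₁+…+X_11] = 11·(1/11) = 1.

1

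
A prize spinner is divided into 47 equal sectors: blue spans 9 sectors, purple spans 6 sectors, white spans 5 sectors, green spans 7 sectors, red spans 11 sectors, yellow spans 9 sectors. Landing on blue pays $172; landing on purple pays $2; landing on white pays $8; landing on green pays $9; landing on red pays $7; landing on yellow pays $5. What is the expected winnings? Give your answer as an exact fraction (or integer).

1785/47 dollars

E[payout] = (9/47)·172 + (6/47)·2 + (5/47)·8 + (7/47)·9 + (11/47)·7 + (9/47)·5 = 1785/47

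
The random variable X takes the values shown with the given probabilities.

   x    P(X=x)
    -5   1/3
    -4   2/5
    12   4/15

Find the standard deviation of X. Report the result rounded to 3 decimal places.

E[X] = -1/15, E[X²] = 797/15
Var(X) = E[X²] − (E[X])² = 797/15 − 1/225 = 11954/225
SD(X) = √(11954/225) ≈ 7.289

7.289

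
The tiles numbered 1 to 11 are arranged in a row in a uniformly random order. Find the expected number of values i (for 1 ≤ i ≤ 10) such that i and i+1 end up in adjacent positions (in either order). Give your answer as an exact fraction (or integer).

For each i ∈ {1,…,10}, let Xᵢ = 1 if i and i+1 are adjacent. P(Xᵢ=1) = 2·(11−1)!/11! = 2/11.
By linearity, E[ΣXᵢ] = (10)·(2/11) = 20/11.

20/11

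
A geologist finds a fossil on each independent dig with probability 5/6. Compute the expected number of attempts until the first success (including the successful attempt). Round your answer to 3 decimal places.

For a geometric distribution, E[trials] = 1/p = 1/(5/6) = 6/5.
≈ 1.200

1.200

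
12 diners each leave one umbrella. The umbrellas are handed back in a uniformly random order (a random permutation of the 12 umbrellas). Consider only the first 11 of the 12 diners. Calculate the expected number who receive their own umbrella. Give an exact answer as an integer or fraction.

11/12

Let Xᵢ = 1 if person i gets their own umbrella. For each i, P(Xᵢ=1) = 1/12.
By linearity of expectation, E[X₁+…+X_11] = 11·(1/12) = 11/12.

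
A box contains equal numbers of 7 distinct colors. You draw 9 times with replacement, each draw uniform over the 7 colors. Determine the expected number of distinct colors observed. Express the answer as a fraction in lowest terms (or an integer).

30275911/5764801

Let Xⱼ=1 if type j appears at least once. P(Xⱼ=1) = 1 − ((7−1)/7)^9 = 30275911/40353607.
E[#distinct] = 7·30275911/40353607 = 30275911/5764801.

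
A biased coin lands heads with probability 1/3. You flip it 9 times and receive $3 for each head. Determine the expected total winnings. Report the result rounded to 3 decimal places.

$9.000

E[#heads] = 9·1/3 = 3 (linearity over flips).
E[winnings] = 3·3 = 9.
≈ 9.000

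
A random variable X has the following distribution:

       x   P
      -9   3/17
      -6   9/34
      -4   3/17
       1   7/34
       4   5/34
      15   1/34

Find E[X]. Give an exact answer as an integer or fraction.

E[X] = (3/17)·(-9) + (9/34)·(-6) + (3/17)·(-4) + (7/34)·1 + (5/34)·4 + (1/34)·15
     = -45/17

-45/17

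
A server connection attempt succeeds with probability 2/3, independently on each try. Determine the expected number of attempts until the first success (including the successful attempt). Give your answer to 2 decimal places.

For a geometric distribution, E[trials] = 1/p = 1/(2/3) = 3/2.
≈ 1.50

1.50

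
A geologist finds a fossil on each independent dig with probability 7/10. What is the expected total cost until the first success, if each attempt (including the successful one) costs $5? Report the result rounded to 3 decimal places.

E[#attempts] = 1/p = 10/7; E[cost] = 5·10/7 = 50/7.
≈ 7.143

$7.143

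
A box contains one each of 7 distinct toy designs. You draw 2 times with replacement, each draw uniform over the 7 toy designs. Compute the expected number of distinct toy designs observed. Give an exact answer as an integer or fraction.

Let Xⱼ=1 if type j appears at least once. P(Xⱼ=1) = 1 − ((7−1)/7)^2 = 13/49.
E[#distinct] = 7·13/49 = 13/7.

13/7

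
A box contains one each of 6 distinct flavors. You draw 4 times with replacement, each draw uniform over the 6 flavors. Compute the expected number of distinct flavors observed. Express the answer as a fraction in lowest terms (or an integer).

671/216

Let Xⱼ=1 if type j appears at least once. P(Xⱼ=1) = 1 − ((6−1)/6)^4 = 671/1296.
E[#distinct] = 6·671/1296 = 671/216.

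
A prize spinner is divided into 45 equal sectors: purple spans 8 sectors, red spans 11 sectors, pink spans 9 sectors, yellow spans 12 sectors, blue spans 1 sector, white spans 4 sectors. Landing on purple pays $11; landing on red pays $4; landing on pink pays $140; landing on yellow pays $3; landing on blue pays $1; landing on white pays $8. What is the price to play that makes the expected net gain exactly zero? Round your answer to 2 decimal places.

E[payout] = (8/45)·11 + (11/45)·4 + (9/45)·140 + (12/45)·3 + (1/45)·1 + (4/45)·8 = 487/15
Fair fee = E[payout] = 487/15 ≈ $32.47

$32.47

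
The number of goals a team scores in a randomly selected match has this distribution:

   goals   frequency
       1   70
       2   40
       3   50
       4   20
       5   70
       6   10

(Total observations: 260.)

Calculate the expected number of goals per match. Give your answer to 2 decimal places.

Total = 260, so P(goals=1) = 70/260, etc.
E[X] = (7/26)·1 + (2/13)·2 + (5/26)·3 + (1/13)·4 + (7/26)·5 + (1/26)·6
     = 79/26 ≈ 3.04

3.04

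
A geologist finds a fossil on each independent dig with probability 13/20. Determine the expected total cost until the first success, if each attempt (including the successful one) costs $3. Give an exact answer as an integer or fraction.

E[#attempts] = 1/p = 20/13; E[cost] = 3·20/13 = 60/13.

60/13 dollars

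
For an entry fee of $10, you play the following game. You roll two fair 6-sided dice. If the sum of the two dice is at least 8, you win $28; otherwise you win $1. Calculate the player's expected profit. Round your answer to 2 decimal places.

$2.25

E[payout] = (7/12)·1 + (5/12)·28 = 49/4
Expected profit = 49/4 − 10 = 9/4 ≈ $2.25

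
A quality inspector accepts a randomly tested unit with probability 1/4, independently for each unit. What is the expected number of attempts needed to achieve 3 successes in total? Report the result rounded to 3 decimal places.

12.000

By linearity (sum of 3 independent geometric waits), E[trials] = 3/p = 3/(1/4) = 12.
≈ 12.000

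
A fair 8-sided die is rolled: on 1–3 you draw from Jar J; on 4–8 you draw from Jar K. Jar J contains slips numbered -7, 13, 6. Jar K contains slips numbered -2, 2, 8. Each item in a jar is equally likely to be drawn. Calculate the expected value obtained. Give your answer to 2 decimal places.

3.17

E[X | Jar J] = (-7 + 13 + 6)/3 = 4
E[X | Jar K] = (-2 + 2 + 8)/3 = 8/3
E[X] = (3/8)·4 + (5/8)·8/3 = 19/6 ≈ 3.17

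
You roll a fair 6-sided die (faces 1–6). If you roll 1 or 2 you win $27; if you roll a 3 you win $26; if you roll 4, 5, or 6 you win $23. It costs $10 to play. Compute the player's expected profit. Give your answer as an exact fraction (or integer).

E[payout] = (1/2)·23 + (1/6)·26 + (1/3)·27 = 149/6
Expected profit = 149/6 − 10 = 89/6

89/6 dollars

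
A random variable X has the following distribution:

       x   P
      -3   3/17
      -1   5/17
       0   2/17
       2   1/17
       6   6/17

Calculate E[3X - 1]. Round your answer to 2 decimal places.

3.24

E[3x-1] = (3/17)·(-10) + (5/17)·(-4) + (2/17)·(-1) + (1/17)·5 + (6/17)·17
     = 55/17 ≈ 3.24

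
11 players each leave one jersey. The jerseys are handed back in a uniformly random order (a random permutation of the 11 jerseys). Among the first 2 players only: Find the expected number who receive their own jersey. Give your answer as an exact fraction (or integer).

2/11

Let Xᵢ = 1 if person i gets their own jersey. For each i, P(Xᵢ=1) = 1/11.
By linearity of expectation, E[X₁+…+X_2] = 2·(1/11) = 2/11.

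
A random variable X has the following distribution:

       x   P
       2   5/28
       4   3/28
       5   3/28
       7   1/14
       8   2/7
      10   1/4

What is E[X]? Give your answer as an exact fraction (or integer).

E[X] = (5/28)·2 + (3/28)·4 + (3/28)·5 + (1/14)·7 + (2/7)·8 + (1/4)·10
     = 185/28

185/28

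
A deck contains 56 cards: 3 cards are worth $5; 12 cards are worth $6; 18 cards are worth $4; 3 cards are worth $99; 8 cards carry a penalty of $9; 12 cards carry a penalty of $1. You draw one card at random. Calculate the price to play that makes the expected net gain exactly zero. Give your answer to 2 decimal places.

$6.64

E[payout] = (3/56)·5 + (12/56)·6 + (18/56)·4 + (3/56)·99 + (8/56)·(-9) + (12/56)·(-1) = 93/14
Fair fee = E[payout] = 93/14 ≈ $6.64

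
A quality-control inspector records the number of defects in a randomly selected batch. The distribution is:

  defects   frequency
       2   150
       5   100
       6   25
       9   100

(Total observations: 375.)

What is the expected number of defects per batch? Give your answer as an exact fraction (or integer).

74/15

Total = 375, so P(defects=2) = 150/375, etc.
E[X] = (2/5)·2 + (4/15)·5 + (1/15)·6 + (4/15)·9
     = 74/15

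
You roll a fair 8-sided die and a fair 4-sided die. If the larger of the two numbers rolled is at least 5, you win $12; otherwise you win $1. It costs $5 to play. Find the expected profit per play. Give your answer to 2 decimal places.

E[payout] = (1/2)·1 + (1/2)·12 = 13/2
Expected profit = 13/2 − 5 = 3/2 ≈ $1.50

$1.50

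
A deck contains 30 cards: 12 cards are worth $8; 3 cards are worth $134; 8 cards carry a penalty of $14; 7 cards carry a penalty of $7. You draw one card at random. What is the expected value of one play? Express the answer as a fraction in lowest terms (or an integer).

E[payout] = (12/30)·8 + (3/30)·134 + (8/30)·(-14) + (7/30)·(-7) = 337/30

337/30 dollars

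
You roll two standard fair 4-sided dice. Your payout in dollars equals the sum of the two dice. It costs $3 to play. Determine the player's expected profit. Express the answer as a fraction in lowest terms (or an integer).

$2

Distribution of the sum of the two dice: 2 w.p. 1/16, 3 w.p. 1/8, 4 w.p. 3/16, 5 w.p. 1/4, 6 w.p. 3/16, 7 w.p. 1/8, …
E[payout] = (1/16)·2 + (1/8)·3 + (3/16)·4 + (1/4)·5 + (3/16)·6 + (1/8)·7 + (1/16)·8 = 5
Expected profit = 5 − 3 = 2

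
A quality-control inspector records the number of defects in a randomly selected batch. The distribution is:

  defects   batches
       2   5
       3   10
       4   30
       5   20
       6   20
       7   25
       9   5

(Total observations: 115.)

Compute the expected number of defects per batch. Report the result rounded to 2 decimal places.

5.22

Total = 115, so P(defects=2) = 5/115, etc.
E[X] = (1/23)·2 + (2/23)·3 + (6/23)·4 + (4/23)·5 + (4/23)·6 + (5/23)·7 + (1/23)·9
     = 120/23 ≈ 5.22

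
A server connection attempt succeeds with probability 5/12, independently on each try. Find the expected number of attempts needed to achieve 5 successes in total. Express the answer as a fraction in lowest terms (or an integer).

By linearity (sum of 5 independent geometric waits), E[trials] = 5/p = 5/(5/12) = 12.

12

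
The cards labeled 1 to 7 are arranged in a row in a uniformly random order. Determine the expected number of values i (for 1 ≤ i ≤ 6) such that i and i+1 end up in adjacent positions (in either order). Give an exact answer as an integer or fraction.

For each i ∈ {1,…,6}, let Xᵢ = 1 if i and i+1 are adjacent. P(Xᵢ=1) = 2·(7−1)!/7! = 2/7.
By linearity, E[ΣXᵢ] = (6)·(2/7) = 12/7.

12/7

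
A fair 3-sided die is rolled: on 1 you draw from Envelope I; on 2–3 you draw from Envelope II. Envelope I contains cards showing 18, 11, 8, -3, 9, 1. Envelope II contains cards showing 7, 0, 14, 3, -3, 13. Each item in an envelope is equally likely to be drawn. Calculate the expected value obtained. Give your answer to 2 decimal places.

E[X | Envelope I] = (18 + 11 + 8 − 3 + 9 + 1)/6 = 22/3
E[X | Envelope II] = (7 + 0 + 14 + 3 − 3 + 13)/6 = 17/3
E[X] = (1/3)·22/3 + (2/3)·17/3 = 56/9 ≈ 6.22

6.22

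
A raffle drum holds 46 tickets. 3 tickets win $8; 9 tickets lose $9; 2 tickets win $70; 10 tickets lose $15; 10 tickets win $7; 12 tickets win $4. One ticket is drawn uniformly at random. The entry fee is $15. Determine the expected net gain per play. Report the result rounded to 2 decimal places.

-$13.89

E[payout] = (3/46)·8 + (9/46)·(-9) + (2/46)·70 + (10/46)·(-15) + (10/46)·7 + (12/46)·4 = 51/46
Expected profit = 51/46 − 15 = -639/46 ≈ -$13.89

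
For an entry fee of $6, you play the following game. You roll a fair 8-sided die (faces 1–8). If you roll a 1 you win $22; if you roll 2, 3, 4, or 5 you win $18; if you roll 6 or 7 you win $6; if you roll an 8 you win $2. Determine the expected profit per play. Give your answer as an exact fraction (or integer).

15/2 dollars

E[payout] = (1/8)·2 + (1/4)·6 + (1/2)·18 + (1/8)·22 = 27/2
Expected profit = 27/2 − 6 = 15/2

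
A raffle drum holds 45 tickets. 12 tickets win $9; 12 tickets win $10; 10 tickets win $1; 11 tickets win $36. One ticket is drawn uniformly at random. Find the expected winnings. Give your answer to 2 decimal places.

$14.09

E[payout] = (12/45)·9 + (12/45)·10 + (10/45)·1 + (11/45)·36 = 634/45
≈ $14.09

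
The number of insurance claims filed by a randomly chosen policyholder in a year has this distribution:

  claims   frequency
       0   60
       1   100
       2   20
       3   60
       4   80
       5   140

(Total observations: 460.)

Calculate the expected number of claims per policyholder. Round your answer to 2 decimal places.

Total = 460, so P(claims=0) = 60/460, etc.
E[X] = (3/23)·0 + (5/23)·1 + (1/23)·2 + (3/23)·3 + (4/23)·4 + (7/23)·5
     = 67/23 ≈ 2.91

2.91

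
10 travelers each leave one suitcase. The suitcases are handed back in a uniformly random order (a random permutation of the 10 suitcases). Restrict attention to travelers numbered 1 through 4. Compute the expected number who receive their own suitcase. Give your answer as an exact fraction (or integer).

Let Xᵢ = 1 if person i gets their own suitcase. For each i, P(Xᵢ=1) = 1/10.
By linearity of expectation, E[X₁+…+X_4] = 4·(1/10) = 2/5.

2/5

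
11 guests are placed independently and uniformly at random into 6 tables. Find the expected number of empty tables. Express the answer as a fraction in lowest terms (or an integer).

Let Xⱼ=1 if table j is empty. P(Xⱼ=1) = ((6-1)/6)^11 = 48828125/362797056.
By linearity, E[#empty] = 6·48828125/362797056 = 48828125/60466176.

48828125/60466176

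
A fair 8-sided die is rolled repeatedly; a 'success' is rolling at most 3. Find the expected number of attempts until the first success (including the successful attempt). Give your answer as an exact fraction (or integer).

8/3

For a geometric distribution, E[trials] = 1/p = 1/(3/8) = 8/3.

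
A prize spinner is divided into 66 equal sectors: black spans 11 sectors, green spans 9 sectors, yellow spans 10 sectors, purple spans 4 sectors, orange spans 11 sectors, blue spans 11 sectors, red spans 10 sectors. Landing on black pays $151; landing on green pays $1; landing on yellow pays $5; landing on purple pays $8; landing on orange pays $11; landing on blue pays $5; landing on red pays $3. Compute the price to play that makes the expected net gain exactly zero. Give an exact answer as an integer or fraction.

89/3 dollars

E[payout] = (11/66)·151 + (9/66)·1 + (10/66)·5 + (4/66)·8 + (11/66)·11 + (11/66)·5 + (10/66)·3 = 89/3
Fair fee = E[payout] = 89/3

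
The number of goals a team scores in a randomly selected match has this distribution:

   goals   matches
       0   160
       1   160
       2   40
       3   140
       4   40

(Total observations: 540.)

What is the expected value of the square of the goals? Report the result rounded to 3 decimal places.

4.111

Total = 540, so P(goals=0) = 160/540, etc.
E[X²] = (8/27)·0 + (8/27)·1 + (2/27)·4 + (7/27)·9 + (2/27)·16
     = 37/9 ≈ 4.111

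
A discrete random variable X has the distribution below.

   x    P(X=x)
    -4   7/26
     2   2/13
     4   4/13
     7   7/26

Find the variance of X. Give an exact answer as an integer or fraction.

11853/676

E[X] = (7/26)·(-4) + (2/13)·2 + (4/13)·4 + (7/26)·7 = 61/26
E[X²] = (7/26)·16 + (2/13)·4 + (4/13)·16 + (7/26)·49 = 599/26
Var(X) = 599/26 − (61/26)² = 11853/676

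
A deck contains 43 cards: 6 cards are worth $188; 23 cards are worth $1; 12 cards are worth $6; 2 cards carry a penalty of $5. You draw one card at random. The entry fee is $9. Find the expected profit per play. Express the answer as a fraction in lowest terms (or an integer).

E[payout] = (6/43)·188 + (23/43)·1 + (12/43)·6 + (2/43)·(-5) = 1213/43
Expected profit = 1213/43 − 9 = 826/43

826/43 dollars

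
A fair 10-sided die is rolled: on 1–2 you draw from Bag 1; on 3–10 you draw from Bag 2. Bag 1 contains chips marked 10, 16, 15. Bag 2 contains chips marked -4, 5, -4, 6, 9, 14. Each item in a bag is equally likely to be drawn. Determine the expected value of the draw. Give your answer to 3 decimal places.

E[X | Bag 1] = (10 + 16 + 15)/3 = 41/3
E[X | Bag 2] = (-4 + 5 − 4 + 6 + 9 + 14)/6 = 13/3
E[X] = (1/5)·41/3 + (4/5)·13/3 = 31/5 ≈ 6.200

6.200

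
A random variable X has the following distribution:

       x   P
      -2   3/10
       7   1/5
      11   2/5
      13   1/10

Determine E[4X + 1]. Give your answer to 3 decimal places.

E[4x+1] = (3/10)·(-7) + (1/5)·29 + (2/5)·45 + (1/10)·53
     = 27 ≈ 27.000

27.000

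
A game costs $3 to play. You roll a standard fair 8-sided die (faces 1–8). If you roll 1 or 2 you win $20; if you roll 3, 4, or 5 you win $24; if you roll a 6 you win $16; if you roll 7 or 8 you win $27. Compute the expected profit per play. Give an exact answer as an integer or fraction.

E[payout] = (1/8)·16 + (1/4)·20 + (3/8)·24 + (1/4)·27 = 91/4
Expected profit = 91/4 − 3 = 79/4

79/4 dollars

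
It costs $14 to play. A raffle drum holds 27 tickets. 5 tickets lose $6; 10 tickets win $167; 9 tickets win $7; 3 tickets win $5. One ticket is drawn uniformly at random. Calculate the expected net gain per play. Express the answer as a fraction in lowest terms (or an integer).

E[payout] = (5/27)·(-6) + (10/27)·167 + (9/27)·7 + (3/27)·5 = 1718/27
Expected profit = 1718/27 − 14 = 1340/27

1340/27 dollars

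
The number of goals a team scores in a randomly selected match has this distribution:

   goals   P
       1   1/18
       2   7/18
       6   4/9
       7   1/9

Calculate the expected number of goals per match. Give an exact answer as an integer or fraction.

77/18

E[X] = (1/18)·1 + (7/18)·2 + (4/9)·6 + (1/9)·7
     = 77/18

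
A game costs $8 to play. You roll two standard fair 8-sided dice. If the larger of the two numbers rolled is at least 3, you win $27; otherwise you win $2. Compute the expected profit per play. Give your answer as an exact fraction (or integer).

E[payout] = (1/16)·2 + (15/16)·27 = 407/16
Expected profit = 407/16 − 8 = 279/16

279/16 dollars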